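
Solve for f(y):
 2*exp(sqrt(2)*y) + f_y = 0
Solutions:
 f(y) = C1 - sqrt(2)*exp(sqrt(2)*y)


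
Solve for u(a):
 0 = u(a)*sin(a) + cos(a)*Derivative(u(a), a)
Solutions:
 u(a) = C1*cos(a)


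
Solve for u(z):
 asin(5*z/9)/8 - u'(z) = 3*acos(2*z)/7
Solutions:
 u(z) = C1 - 3*z*acos(2*z)/7 + z*asin(5*z/9)/8 + 3*sqrt(1 - 4*z^2)/14 + sqrt(81 - 25*z^2)/40


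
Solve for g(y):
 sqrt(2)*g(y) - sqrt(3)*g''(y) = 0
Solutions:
 g(y) = C1*exp(-2^(1/4)*3^(3/4)*y/3) + C2*exp(2^(1/4)*3^(3/4)*y/3)


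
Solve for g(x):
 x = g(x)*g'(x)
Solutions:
 g(x) = -sqrt(C1 + x^2)
 g(x) = sqrt(C1 + x^2)


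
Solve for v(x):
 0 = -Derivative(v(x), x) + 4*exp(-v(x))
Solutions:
 v(x) = log(C1 + 4*x)


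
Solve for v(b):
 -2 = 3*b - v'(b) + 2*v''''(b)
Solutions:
 v(b) = C1 + C4*exp(2^(2/3)*b/2) + 3*b^2/2 + 2*b + (C2*sin(2^(2/3)*sqrt(3)*b/4) + C3*cos(2^(2/3)*sqrt(3)*b/4))*exp(-2^(2/3)*b/4)


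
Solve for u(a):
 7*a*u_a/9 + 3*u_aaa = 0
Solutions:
 u(a) = C1 + Integral(C2*airyai(-7^(1/3)*a/3) + C3*airybi(-7^(1/3)*a/3), a)


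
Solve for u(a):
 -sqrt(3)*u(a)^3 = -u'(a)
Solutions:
 u(a) = -sqrt(2)*sqrt(-1/(C1 + sqrt(3)*a))/2
 u(a) = sqrt(2)*sqrt(-1/(C1 + sqrt(3)*a))/2


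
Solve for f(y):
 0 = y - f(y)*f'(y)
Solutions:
 f(y) = -sqrt(C1 + y^2)
 f(y) = sqrt(C1 + y^2)


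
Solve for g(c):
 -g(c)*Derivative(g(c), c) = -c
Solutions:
 g(c) = -sqrt(C1 + c^2)
 g(c) = sqrt(C1 + c^2)


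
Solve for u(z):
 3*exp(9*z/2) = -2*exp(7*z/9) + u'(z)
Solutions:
 u(z) = C1 + 18*exp(7*z/9)/7 + 2*exp(9*z/2)/3


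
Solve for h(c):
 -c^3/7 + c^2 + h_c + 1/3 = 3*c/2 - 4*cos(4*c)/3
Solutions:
 h(c) = C1 + c^4/28 - c^3/3 + 3*c^2/4 - c/3 - sin(4*c)/3


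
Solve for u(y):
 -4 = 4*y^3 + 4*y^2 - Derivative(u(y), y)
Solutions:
 u(y) = C1 + y^4 + 4*y^3/3 + 4*y


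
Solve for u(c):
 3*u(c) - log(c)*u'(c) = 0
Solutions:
 u(c) = C1*exp(3*li(c))


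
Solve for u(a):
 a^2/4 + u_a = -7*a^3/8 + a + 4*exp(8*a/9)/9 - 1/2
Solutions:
 u(a) = C1 - 7*a^4/32 - a^3/12 + a^2/2 - a/2 + exp(8*a/9)/2


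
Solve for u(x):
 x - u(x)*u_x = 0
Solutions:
 u(x) = -sqrt(C1 + x^2)
 u(x) = sqrt(C1 + x^2)


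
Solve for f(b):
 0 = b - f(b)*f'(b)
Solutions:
 f(b) = -sqrt(C1 + b^2)
 f(b) = sqrt(C1 + b^2)


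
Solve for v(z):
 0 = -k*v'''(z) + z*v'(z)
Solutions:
 v(z) = C1 + Integral(C2*airyai(z*(1/k)^(1/3)) + C3*airybi(z*(1/k)^(1/3)), z)


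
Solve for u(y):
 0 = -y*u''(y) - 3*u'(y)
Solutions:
 u(y) = C1 + C2/y^2


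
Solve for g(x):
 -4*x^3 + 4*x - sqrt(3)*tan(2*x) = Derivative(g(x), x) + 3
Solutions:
 g(x) = C1 - x^4 + 2*x^2 - 3*x + sqrt(3)*log(cos(2*x))/2


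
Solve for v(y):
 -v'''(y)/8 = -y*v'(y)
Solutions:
 v(y) = C1 + Integral(C2*airyai(2*y) + C3*airybi(2*y), y)


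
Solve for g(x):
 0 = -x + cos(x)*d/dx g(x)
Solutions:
 g(x) = C1 + Integral(x/cos(x), x)


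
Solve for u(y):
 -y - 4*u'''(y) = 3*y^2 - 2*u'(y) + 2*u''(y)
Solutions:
 u(y) = C1 + C2*exp(-y) + C3*exp(y/2) + y^3/2 + 7*y^2/4 + 19*y/2


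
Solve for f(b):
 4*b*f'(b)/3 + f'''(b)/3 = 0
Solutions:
 f(b) = C1 + Integral(C2*airyai(-2^(2/3)*b) + C3*airybi(-2^(2/3)*b), b)


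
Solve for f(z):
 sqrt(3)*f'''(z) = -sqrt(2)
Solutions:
 f(z) = C1 + C2*z + C3*z^2 - sqrt(6)*z^3/18


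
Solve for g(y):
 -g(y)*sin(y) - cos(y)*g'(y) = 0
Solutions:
 g(y) = C1*cos(y)


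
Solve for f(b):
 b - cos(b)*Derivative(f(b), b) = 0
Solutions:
 f(b) = C1 + Integral(b/cos(b), b)


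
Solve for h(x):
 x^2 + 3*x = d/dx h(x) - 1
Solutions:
 h(x) = C1 + x^3/3 + 3*x^2/2 + x


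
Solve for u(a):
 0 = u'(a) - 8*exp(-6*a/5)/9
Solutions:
 u(a) = C1 - 20*exp(-6*a/5)/27


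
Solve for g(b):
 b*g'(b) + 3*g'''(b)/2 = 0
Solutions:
 g(b) = C1 + Integral(C2*airyai(-2^(1/3)*3^(2/3)*b/3) + C3*airybi(-2^(1/3)*3^(2/3)*b/3), b)


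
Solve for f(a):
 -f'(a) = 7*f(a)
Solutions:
 f(a) = C1*exp(-7*a)


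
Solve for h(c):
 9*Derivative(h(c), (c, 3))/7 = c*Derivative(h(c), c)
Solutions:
 h(c) = C1 + Integral(C2*airyai(21^(1/3)*c/3) + C3*airybi(21^(1/3)*c/3), c)


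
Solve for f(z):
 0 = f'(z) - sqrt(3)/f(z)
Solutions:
 f(z) = -sqrt(C1 + 2*sqrt(3)*z)
 f(z) = sqrt(C1 + 2*sqrt(3)*z)


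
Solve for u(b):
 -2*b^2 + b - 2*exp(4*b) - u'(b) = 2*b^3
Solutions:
 u(b) = C1 - b^4/2 - 2*b^3/3 + b^2/2 - exp(4*b)/2


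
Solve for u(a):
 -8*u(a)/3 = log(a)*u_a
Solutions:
 u(a) = C1*exp(-8*li(a)/3)


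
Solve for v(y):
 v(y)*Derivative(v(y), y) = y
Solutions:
 v(y) = -sqrt(C1 + y^2)
 v(y) = sqrt(C1 + y^2)


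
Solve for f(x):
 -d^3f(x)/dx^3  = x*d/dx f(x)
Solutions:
 f(x) = C1 + Integral(C2*airyai(-x) + C3*airybi(-x), x)


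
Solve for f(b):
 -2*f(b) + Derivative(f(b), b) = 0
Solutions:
 f(b) = C1*exp(2*b)


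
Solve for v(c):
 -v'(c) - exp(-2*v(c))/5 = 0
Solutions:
 v(c) = log(-sqrt(C1 - 10*c)) - log(5)
 v(c) = log(C1 - 10*c)/2 - log(5)


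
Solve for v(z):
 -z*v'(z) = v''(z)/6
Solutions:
 v(z) = C1 + C2*erf(sqrt(3)*z)


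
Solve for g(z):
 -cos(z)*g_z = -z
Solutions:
 g(z) = C1 + Integral(z/cos(z), z)


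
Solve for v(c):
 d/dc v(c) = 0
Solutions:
 v(c) = C1


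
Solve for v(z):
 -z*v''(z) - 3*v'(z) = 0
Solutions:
 v(z) = C1 + C2/z^2


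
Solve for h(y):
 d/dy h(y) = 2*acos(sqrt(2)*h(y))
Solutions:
 Integral(1/acos(sqrt(2)*_y), (_y, h(y))) = C1 + 2*y


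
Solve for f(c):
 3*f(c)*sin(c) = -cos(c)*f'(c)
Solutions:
 f(c) = C1*cos(c)^3


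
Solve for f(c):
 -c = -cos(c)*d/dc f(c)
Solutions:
 f(c) = C1 + Integral(c/cos(c), c)


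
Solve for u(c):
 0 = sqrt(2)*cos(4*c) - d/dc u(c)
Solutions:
 u(c) = C1 + sqrt(2)*sin(4*c)/4


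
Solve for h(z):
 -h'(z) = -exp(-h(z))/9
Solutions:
 h(z) = log(C1 + z/9)


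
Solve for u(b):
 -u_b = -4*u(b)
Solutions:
 u(b) = C1*exp(4*b)


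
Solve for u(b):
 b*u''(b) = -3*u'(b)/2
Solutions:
 u(b) = C1 + C2/sqrt(b)


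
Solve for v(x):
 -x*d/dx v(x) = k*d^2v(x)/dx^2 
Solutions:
 v(x) = C1 + C2*sqrt(k)*erf(sqrt(2)*x*sqrt(1/k)/2)


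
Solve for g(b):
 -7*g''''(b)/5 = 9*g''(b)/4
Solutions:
 g(b) = C1 + C2*b + C3*sin(3*sqrt(35)*b/14) + C4*cos(3*sqrt(35)*b/14)


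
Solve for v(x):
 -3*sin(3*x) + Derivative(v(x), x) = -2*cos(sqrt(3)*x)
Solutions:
 v(x) = C1 - 2*sqrt(3)*sin(sqrt(3)*x)/3 - cos(3*x)


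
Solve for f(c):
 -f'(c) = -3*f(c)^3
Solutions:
 f(c) = -sqrt(2)*sqrt(-1/(C1 + 3*c))/2
 f(c) = sqrt(2)*sqrt(-1/(C1 + 3*c))/2


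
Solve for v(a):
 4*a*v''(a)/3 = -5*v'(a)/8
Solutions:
 v(a) = C1 + C2*a^(17/32)


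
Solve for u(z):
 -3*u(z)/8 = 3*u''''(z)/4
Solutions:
 u(z) = (C1*sin(2^(1/4)*z/2) + C2*cos(2^(1/4)*z/2))*exp(-2^(1/4)*z/2) + (C3*sin(2^(1/4)*z/2) + C4*cos(2^(1/4)*z/2))*exp(2^(1/4)*z/2)


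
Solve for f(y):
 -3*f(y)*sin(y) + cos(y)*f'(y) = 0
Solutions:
 f(y) = C1/cos(y)^3


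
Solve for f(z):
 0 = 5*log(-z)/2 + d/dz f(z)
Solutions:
 f(z) = C1 - 5*z*log(-z)/2 + 5*z/2


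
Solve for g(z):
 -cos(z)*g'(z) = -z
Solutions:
 g(z) = C1 + Integral(z/cos(z), z)


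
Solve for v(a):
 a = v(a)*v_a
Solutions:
 v(a) = -sqrt(C1 + a^2)
 v(a) = sqrt(C1 + a^2)


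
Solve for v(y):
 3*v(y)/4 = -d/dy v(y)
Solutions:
 v(y) = C1*exp(-3*y/4)


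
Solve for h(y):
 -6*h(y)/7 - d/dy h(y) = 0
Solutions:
 h(y) = C1*exp(-6*y/7)


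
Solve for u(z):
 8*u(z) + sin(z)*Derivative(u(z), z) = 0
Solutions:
 u(z) = C1*(cos(z)^4 + 4*cos(z)^3 + 6*cos(z)^2 + 4*cos(z) + 1)/(cos(z)^4 - 4*cos(z)^3 + 6*cos(z)^2 - 4*cos(z) + 1)


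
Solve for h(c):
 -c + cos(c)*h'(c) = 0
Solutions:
 h(c) = C1 + Integral(c/cos(c), c)


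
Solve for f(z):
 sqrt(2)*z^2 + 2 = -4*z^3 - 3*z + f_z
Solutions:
 f(z) = C1 + z^4 + sqrt(2)*z^3/3 + 3*z^2/2 + 2*z


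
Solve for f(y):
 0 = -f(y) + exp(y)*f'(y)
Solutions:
 f(y) = C1*exp(-exp(-y))


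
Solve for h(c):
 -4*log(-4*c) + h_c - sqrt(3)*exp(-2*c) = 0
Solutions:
 h(c) = C1 + 4*c*log(-c) + 4*c*(-1 + 2*log(2)) - sqrt(3)*exp(-2*c)/2


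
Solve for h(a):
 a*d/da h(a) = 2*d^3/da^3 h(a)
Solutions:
 h(a) = C1 + Integral(C2*airyai(2^(2/3)*a/2) + C3*airybi(2^(2/3)*a/2), a)


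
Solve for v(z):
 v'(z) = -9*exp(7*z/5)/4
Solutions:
 v(z) = C1 - 45*exp(7*z/5)/28


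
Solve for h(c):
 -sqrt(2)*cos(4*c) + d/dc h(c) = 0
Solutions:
 h(c) = C1 + sqrt(2)*sin(4*c)/4


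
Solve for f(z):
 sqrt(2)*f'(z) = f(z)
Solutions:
 f(z) = C1*exp(sqrt(2)*z/2)


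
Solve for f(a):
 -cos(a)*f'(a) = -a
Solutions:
 f(a) = C1 + Integral(a/cos(a), a)


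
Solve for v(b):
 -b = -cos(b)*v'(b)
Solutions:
 v(b) = C1 + Integral(b/cos(b), b)


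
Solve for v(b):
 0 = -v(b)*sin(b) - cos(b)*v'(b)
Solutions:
 v(b) = C1*cos(b)


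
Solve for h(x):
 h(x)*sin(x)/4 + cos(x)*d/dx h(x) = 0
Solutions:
 h(x) = C1*cos(x)^(1/4)


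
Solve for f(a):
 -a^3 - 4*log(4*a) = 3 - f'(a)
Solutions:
 f(a) = C1 + a^4/4 + 4*a*log(a) - a + a*log(256)


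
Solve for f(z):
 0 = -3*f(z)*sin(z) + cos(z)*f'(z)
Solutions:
 f(z) = C1/cos(z)^3


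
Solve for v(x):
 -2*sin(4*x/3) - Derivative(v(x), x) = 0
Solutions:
 v(x) = C1 + 3*cos(4*x/3)/2


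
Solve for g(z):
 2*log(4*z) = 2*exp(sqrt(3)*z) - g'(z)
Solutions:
 g(z) = C1 - 2*z*log(z) + 2*z*(1 - 2*log(2)) + 2*sqrt(3)*exp(sqrt(3)*z)/3


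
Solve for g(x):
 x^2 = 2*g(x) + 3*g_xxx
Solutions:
 g(x) = C3*exp(-2^(1/3)*3^(2/3)*x/3) + x^2/2 + (C1*sin(2^(1/3)*3^(1/6)*x/2) + C2*cos(2^(1/3)*3^(1/6)*x/2))*exp(2^(1/3)*3^(2/3)*x/6)


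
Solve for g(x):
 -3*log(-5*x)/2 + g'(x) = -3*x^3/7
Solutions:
 g(x) = C1 - 3*x^4/28 + 3*x*log(-x)/2 + 3*x*(-1 + log(5))/2


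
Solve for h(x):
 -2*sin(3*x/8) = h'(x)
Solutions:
 h(x) = C1 + 16*cos(3*x/8)/3


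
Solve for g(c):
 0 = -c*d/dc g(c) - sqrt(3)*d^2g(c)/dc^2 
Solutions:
 g(c) = C1 + C2*erf(sqrt(2)*3^(3/4)*c/6)


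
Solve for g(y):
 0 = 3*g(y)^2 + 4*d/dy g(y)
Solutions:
 g(y) = 4/(C1 + 3*y)


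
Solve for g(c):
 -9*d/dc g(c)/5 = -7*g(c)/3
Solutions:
 g(c) = C1*exp(35*c/27)


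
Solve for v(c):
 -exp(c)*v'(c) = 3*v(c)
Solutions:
 v(c) = C1*exp(3*exp(-c))


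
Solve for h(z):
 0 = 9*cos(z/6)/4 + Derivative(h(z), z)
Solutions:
 h(z) = C1 - 27*sin(z/6)/2


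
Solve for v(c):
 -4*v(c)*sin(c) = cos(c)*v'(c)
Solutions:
 v(c) = C1*cos(c)^4


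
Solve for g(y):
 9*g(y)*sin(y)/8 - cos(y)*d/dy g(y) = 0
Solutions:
 g(y) = C1/cos(y)^(9/8)


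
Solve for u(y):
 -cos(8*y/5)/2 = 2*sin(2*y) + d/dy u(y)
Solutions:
 u(y) = C1 - 5*sin(8*y/5)/16 + cos(2*y)


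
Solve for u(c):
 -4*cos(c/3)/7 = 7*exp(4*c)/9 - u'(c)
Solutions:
 u(c) = C1 + 7*exp(4*c)/36 + 12*sin(c/3)/7


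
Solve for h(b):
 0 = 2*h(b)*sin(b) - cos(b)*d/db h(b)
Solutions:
 h(b) = C1/cos(b)^2


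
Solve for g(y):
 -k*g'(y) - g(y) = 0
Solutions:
 g(y) = C1*exp(-y/k)


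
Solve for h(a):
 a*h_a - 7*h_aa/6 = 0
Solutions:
 h(a) = C1 + C2*erfi(sqrt(21)*a/7)


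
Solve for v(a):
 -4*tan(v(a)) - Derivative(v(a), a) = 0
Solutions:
 v(a) = pi - asin(C1*exp(-4*a))
 v(a) = asin(C1*exp(-4*a))


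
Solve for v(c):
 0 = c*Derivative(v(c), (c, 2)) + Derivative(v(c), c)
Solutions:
 v(c) = C1 + C2*log(c)


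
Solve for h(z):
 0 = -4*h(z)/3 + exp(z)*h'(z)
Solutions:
 h(z) = C1*exp(-4*exp(-z)/3)


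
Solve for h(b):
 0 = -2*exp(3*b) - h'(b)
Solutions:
 h(b) = C1 - 2*exp(3*b)/3


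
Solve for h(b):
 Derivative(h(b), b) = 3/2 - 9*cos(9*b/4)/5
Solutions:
 h(b) = C1 + 3*b/2 - 4*sin(9*b/4)/5


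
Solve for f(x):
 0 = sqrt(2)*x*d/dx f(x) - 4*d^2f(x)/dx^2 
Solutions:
 f(x) = C1 + C2*erfi(2^(3/4)*x/4)


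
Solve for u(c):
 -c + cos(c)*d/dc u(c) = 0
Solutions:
 u(c) = C1 + Integral(c/cos(c), c)


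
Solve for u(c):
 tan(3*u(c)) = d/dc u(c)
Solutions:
 u(c) = -asin(C1*exp(3*c))/3 + pi/3
 u(c) = asin(C1*exp(3*c))/3


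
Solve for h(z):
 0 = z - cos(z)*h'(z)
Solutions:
 h(z) = C1 + Integral(z/cos(z), z)


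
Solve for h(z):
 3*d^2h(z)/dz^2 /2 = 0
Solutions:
 h(z) = C1 + C2*z


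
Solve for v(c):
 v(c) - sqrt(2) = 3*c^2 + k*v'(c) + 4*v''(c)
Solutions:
 v(c) = C1*exp(c*(-k + sqrt(k^2 + 16))/8) + C2*exp(-c*(k + sqrt(k^2 + 16))/8) + 3*c^2 + 6*c*k + 6*k^2 + sqrt(2) + 24


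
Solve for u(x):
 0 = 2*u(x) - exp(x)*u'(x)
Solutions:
 u(x) = C1*exp(-2*exp(-x))


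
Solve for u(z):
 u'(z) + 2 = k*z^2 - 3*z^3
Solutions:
 u(z) = C1 + k*z^3/3 - 3*z^4/4 - 2*z


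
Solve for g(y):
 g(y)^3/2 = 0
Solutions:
 g(y) = 0


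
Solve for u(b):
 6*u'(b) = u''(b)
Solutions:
 u(b) = C1 + C2*exp(6*b)


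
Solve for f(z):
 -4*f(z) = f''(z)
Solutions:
 f(z) = C1*sin(2*z) + C2*cos(2*z)


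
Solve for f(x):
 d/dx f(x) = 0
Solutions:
 f(x) = C1


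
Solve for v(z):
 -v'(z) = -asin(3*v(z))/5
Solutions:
 Integral(1/asin(3*_y), (_y, v(z))) = C1 + z/5


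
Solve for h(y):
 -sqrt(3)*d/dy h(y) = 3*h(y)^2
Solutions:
 h(y) = 1/(C1 + sqrt(3)*y)


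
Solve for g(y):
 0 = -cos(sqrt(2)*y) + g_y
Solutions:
 g(y) = C1 + sqrt(2)*sin(sqrt(2)*y)/2


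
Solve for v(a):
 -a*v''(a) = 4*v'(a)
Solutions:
 v(a) = C1 + C2/a^3


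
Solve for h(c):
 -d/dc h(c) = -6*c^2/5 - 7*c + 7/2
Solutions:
 h(c) = C1 + 2*c^3/5 + 7*c^2/2 - 7*c/2


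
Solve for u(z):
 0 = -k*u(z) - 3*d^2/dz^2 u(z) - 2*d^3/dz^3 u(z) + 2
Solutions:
 u(z) = C1*exp(-z*((2*k + sqrt((2*k + 1)^2 - 1) + 1)^(1/3) + 1 + (2*k + sqrt((2*k + 1)^2 - 1) + 1)^(-1/3))/2) + C2*exp(z*((2*k + sqrt((2*k + 1)^2 - 1) + 1)^(1/3)/4 - sqrt(3)*I*(2*k + sqrt((2*k + 1)^2 - 1) + 1)^(1/3)/4 - 1/2 - 1/((-1 + sqrt(3)*I)*(2*k + sqrt((2*k + 1)^2 - 1) + 1)^(1/3)))) + C3*exp(z*((2*k + sqrt((2*k + 1)^2 - 1) + 1)^(1/3)/4 + sqrt(3)*I*(2*k + sqrt((2*k + 1)^2 - 1) + 1)^(1/3)/4 - 1/2 + 1/((1 + sqrt(3)*I)*(2*k + sqrt((2*k + 1)^2 - 1) + 1)^(1/3)))) + 2/k


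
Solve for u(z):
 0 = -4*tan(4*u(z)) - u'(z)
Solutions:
 u(z) = -asin(C1*exp(-16*z))/4 + pi/4
 u(z) = asin(C1*exp(-16*z))/4


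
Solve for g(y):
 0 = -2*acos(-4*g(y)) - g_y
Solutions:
 Integral(1/acos(-4*_y), (_y, g(y))) = C1 - 2*y


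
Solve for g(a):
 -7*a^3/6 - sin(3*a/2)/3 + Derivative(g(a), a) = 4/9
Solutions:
 g(a) = C1 + 7*a^4/24 + 4*a/9 - 2*cos(3*a/2)/9


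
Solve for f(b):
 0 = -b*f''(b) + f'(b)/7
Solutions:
 f(b) = C1 + C2*b^(8/7)


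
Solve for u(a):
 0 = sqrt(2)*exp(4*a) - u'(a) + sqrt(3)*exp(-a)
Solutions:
 u(a) = C1 + sqrt(2)*exp(4*a)/4 - sqrt(3)*exp(-a)


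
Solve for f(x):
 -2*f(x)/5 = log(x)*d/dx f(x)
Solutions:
 f(x) = C1*exp(-2*li(x)/5)


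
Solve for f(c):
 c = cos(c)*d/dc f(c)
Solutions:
 f(c) = C1 + Integral(c/cos(c), c)


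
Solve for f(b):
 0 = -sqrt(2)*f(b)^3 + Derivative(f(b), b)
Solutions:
 f(b) = -sqrt(2)*sqrt(-1/(C1 + sqrt(2)*b))/2
 f(b) = sqrt(2)*sqrt(-1/(C1 + sqrt(2)*b))/2


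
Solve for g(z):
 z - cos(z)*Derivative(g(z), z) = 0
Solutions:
 g(z) = C1 + Integral(z/cos(z), z)


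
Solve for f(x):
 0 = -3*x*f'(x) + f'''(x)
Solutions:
 f(x) = C1 + Integral(C2*airyai(3^(1/3)*x) + C3*airybi(3^(1/3)*x), x)


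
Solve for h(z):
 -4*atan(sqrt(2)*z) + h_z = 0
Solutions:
 h(z) = C1 + 4*z*atan(sqrt(2)*z) - sqrt(2)*log(2*z^2 + 1)


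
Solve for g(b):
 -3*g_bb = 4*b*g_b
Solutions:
 g(b) = C1 + C2*erf(sqrt(6)*b/3)


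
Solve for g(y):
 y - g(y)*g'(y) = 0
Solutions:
 g(y) = -sqrt(C1 + y^2)
 g(y) = sqrt(C1 + y^2)


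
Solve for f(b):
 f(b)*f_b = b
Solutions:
 f(b) = -sqrt(C1 + b^2)
 f(b) = sqrt(C1 + b^2)


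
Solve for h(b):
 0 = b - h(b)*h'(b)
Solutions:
 h(b) = -sqrt(C1 + b^2)
 h(b) = sqrt(C1 + b^2)


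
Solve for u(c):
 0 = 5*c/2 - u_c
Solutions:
 u(c) = C1 + 5*c^2/4


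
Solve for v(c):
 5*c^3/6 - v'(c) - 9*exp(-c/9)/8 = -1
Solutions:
 v(c) = C1 + 5*c^4/24 + c + 81*exp(-c/9)/8


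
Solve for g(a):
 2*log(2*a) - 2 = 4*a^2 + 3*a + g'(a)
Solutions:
 g(a) = C1 - 4*a^3/3 - 3*a^2/2 + 2*a*log(a) - 4*a + 2*a*log(2)


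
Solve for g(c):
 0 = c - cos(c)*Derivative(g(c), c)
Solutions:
 g(c) = C1 + Integral(c/cos(c), c)


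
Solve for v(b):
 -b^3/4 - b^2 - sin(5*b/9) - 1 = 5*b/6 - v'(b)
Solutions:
 v(b) = C1 + b^4/16 + b^3/3 + 5*b^2/12 + b - 9*cos(5*b/9)/5


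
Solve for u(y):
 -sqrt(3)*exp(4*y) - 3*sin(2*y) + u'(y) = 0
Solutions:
 u(y) = C1 + sqrt(3)*exp(4*y)/4 - 3*cos(2*y)/2


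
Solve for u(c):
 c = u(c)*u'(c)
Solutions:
 u(c) = -sqrt(C1 + c^2)
 u(c) = sqrt(C1 + c^2)


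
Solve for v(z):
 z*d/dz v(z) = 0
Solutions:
 v(z) = C1


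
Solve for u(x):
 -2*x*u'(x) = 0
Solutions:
 u(x) = C1


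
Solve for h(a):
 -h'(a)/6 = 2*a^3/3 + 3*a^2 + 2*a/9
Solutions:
 h(a) = C1 - a^4 - 6*a^3 - 2*a^2/3


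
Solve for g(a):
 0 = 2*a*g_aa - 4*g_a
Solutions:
 g(a) = C1 + C2*a^3


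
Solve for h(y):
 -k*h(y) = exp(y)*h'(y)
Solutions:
 h(y) = C1*exp(k*exp(-y))


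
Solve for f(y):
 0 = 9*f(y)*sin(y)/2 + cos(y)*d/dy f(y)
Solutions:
 f(y) = C1*cos(y)^(9/2)


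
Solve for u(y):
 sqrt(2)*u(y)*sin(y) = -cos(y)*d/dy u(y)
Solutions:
 u(y) = C1*cos(y)^(sqrt(2))


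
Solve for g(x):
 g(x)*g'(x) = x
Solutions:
 g(x) = -sqrt(C1 + x^2)
 g(x) = sqrt(C1 + x^2)


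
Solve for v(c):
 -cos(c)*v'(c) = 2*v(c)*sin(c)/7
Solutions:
 v(c) = C1*cos(c)^(2/7)


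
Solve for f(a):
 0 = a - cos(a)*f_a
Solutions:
 f(a) = C1 + Integral(a/cos(a), a)


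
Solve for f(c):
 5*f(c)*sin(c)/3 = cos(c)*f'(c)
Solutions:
 f(c) = C1/cos(c)^(5/3)


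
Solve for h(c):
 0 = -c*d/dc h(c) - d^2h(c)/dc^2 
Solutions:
 h(c) = C1 + C2*erf(sqrt(2)*c/2)


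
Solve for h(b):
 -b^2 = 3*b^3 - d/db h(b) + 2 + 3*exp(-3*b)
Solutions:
 h(b) = C1 + 3*b^4/4 + b^3/3 + 2*b - exp(-3*b)


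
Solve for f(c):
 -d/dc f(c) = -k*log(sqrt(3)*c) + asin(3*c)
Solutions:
 f(c) = C1 + c*k*(log(c) - 1) + c*k*log(3)/2 - c*asin(3*c) - sqrt(1 - 9*c^2)/3


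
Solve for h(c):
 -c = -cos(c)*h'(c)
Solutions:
 h(c) = C1 + Integral(c/cos(c), c)


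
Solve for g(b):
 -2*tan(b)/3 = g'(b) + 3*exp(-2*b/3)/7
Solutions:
 g(b) = C1 - log(tan(b)^2 + 1)/3 + 9*exp(-2*b/3)/14


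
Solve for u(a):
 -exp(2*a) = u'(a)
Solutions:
 u(a) = C1 - exp(2*a)/2


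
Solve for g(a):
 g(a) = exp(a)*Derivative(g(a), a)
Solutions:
 g(a) = C1*exp(-exp(-a))


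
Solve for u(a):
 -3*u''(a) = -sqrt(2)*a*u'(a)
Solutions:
 u(a) = C1 + C2*erfi(2^(3/4)*sqrt(3)*a/6)


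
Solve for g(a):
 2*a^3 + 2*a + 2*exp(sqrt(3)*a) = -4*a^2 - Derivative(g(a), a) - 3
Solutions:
 g(a) = C1 - a^4/2 - 4*a^3/3 - a^2 - 3*a - 2*sqrt(3)*exp(sqrt(3)*a)/3


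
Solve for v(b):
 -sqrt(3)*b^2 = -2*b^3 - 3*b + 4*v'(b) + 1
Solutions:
 v(b) = C1 + b^4/8 - sqrt(3)*b^3/12 + 3*b^2/8 - b/4


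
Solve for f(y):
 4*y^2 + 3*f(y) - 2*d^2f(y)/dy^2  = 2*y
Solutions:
 f(y) = C1*exp(-sqrt(6)*y/2) + C2*exp(sqrt(6)*y/2) - 4*y^2/3 + 2*y/3 - 16/9


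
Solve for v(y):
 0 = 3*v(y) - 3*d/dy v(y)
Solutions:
 v(y) = C1*exp(y)


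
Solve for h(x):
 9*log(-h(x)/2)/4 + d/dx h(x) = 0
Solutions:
 4*Integral(1/(log(-_y) - log(2)), (_y, h(x)))/9 = C1 - x


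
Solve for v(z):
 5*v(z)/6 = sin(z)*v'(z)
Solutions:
 v(z) = C1*(cos(z) - 1)^(5/12)/(cos(z) + 1)^(5/12)


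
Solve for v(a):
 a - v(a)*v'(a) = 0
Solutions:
 v(a) = -sqrt(C1 + a^2)
 v(a) = sqrt(C1 + a^2)


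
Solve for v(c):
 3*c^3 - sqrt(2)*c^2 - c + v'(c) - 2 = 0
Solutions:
 v(c) = C1 - 3*c^4/4 + sqrt(2)*c^3/3 + c^2/2 + 2*c


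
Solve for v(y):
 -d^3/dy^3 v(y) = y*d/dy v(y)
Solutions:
 v(y) = C1 + Integral(C2*airyai(-y) + C3*airybi(-y), y)


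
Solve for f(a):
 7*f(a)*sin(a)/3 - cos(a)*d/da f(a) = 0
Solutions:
 f(a) = C1/cos(a)^(7/3)


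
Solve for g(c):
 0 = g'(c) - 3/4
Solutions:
 g(c) = C1 + 3*c/4


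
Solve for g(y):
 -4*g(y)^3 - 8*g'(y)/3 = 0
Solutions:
 g(y) = -sqrt(-1/(C1 - 3*y))
 g(y) = sqrt(-1/(C1 - 3*y))


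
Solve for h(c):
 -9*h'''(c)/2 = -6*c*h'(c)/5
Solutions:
 h(c) = C1 + Integral(C2*airyai(30^(2/3)*c/15) + C3*airybi(30^(2/3)*c/15), c)


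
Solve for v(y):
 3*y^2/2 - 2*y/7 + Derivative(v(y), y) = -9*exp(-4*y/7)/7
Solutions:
 v(y) = C1 - y^3/2 + y^2/7 + 9*exp(-4*y/7)/4


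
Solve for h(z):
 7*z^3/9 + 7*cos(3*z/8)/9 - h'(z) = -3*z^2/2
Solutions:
 h(z) = C1 + 7*z^4/36 + z^3/2 + 56*sin(3*z/8)/27


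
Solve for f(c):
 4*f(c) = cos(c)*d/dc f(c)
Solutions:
 f(c) = C1*(sin(c)^2 + 2*sin(c) + 1)/(sin(c)^2 - 2*sin(c) + 1)


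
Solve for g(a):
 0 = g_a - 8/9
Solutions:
 g(a) = C1 + 8*a/9


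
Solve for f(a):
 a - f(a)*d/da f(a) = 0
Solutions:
 f(a) = -sqrt(C1 + a^2)
 f(a) = sqrt(C1 + a^2)


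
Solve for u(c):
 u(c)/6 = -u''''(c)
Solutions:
 u(c) = (C1*sin(2^(1/4)*3^(3/4)*c/6) + C2*cos(2^(1/4)*3^(3/4)*c/6))*exp(-2^(1/4)*3^(3/4)*c/6) + (C3*sin(2^(1/4)*3^(3/4)*c/6) + C4*cos(2^(1/4)*3^(3/4)*c/6))*exp(2^(1/4)*3^(3/4)*c/6)


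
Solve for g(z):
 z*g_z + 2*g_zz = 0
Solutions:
 g(z) = C1 + C2*erf(z/2)


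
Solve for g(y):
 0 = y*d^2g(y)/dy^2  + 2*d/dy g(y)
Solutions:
 g(y) = C1 + C2/y


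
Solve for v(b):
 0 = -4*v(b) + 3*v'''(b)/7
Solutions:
 v(b) = C3*exp(28^(1/3)*3^(2/3)*b/3) + (C1*sin(28^(1/3)*3^(1/6)*b/2) + C2*cos(28^(1/3)*3^(1/6)*b/2))*exp(-28^(1/3)*3^(2/3)*b/6)


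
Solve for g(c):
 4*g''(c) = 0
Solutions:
 g(c) = C1 + C2*c


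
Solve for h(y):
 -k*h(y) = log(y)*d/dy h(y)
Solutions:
 h(y) = C1*exp(-k*li(y))


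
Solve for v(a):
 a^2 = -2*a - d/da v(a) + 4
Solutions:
 v(a) = C1 - a^3/3 - a^2 + 4*a


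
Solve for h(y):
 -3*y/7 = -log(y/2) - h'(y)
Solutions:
 h(y) = C1 + 3*y^2/14 - y*log(y) + y*log(2) + y


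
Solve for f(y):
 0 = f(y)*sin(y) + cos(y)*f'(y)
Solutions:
 f(y) = C1*cos(y)


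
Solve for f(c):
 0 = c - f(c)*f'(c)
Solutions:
 f(c) = -sqrt(C1 + c^2)
 f(c) = sqrt(C1 + c^2)


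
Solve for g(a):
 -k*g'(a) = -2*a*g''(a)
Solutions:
 g(a) = C1 + a^(re(k)/2 + 1)*(C2*sin(log(a)*Abs(im(k))/2) + C3*cos(log(a)*im(k)/2))


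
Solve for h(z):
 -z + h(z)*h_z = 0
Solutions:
 h(z) = -sqrt(C1 + z^2)
 h(z) = sqrt(C1 + z^2)


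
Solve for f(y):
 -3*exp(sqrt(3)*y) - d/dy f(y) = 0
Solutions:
 f(y) = C1 - sqrt(3)*exp(sqrt(3)*y)


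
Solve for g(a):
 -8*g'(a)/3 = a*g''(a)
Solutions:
 g(a) = C1 + C2/a^(5/3)


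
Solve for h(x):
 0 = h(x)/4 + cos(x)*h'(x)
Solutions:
 h(x) = C1*(sin(x) - 1)^(1/8)/(sin(x) + 1)^(1/8)


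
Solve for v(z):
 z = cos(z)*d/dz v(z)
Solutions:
 v(z) = C1 + Integral(z/cos(z), z)


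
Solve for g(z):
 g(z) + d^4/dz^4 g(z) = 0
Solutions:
 g(z) = (C1*sin(sqrt(2)*z/2) + C2*cos(sqrt(2)*z/2))*exp(-sqrt(2)*z/2) + (C3*sin(sqrt(2)*z/2) + C4*cos(sqrt(2)*z/2))*exp(sqrt(2)*z/2)


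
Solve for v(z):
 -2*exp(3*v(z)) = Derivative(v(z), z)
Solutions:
 v(z) = log((-3^(2/3) - 3*3^(1/6)*I)*(1/(C1 + 2*z))^(1/3)/6)
 v(z) = log((-3^(2/3) + 3*3^(1/6)*I)*(1/(C1 + 2*z))^(1/3)/6)
 v(z) = log(1/(C1 + 6*z))/3


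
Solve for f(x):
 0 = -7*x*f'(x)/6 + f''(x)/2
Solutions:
 f(x) = C1 + C2*erfi(sqrt(42)*x/6)


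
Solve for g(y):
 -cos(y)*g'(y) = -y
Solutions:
 g(y) = C1 + Integral(y/cos(y), y)


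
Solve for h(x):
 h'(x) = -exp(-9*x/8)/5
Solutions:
 h(x) = C1 + 8*exp(-9*x/8)/45


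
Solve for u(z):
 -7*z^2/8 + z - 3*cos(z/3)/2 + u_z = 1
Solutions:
 u(z) = C1 + 7*z^3/24 - z^2/2 + z + 9*sin(z/3)/2


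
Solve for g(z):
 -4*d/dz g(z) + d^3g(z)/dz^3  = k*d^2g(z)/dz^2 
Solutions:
 g(z) = C1 + C2*exp(z*(k - sqrt(k^2 + 16))/2) + C3*exp(z*(k + sqrt(k^2 + 16))/2)


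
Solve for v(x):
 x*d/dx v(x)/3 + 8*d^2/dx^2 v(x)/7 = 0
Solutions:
 v(x) = C1 + C2*erf(sqrt(21)*x/12)


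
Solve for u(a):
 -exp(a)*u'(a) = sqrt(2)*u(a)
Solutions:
 u(a) = C1*exp(sqrt(2)*exp(-a))


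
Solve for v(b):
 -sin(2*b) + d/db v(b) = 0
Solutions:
 v(b) = C1 - cos(2*b)/2


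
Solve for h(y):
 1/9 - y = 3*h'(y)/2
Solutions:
 h(y) = C1 - y^2/3 + 2*y/27


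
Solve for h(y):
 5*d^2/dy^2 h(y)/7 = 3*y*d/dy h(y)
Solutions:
 h(y) = C1 + C2*erfi(sqrt(210)*y/10)


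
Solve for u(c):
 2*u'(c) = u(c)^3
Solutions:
 u(c) = -sqrt(-1/(C1 + c))
 u(c) = sqrt(-1/(C1 + c))


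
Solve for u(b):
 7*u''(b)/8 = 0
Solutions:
 u(b) = C1 + C2*b


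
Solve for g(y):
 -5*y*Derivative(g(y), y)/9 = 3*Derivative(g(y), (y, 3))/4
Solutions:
 g(y) = C1 + Integral(C2*airyai(-20^(1/3)*y/3) + C3*airybi(-20^(1/3)*y/3), y)


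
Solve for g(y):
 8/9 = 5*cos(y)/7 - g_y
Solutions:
 g(y) = C1 - 8*y/9 + 5*sin(y)/7


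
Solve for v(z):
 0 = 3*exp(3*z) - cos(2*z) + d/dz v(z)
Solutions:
 v(z) = C1 - exp(3*z) + sin(2*z)/2


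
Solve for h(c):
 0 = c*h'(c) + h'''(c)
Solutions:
 h(c) = C1 + Integral(C2*airyai(-c) + C3*airybi(-c), c)


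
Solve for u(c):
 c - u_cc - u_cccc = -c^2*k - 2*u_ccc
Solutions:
 u(c) = C1 + C4*exp(c) + c^4*k/12 + c^3*(4*k + 1)/6 + c^2*(3*k + 1) + c*(C2 + C3*exp(c))


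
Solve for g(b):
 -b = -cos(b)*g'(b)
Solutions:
 g(b) = C1 + Integral(b/cos(b), b)


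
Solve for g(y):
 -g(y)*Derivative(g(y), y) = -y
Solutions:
 g(y) = -sqrt(C1 + y^2)
 g(y) = sqrt(C1 + y^2)


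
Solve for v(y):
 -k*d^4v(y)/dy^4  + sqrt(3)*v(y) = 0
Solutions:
 v(y) = C1*exp(-3^(1/8)*y*(1/k)^(1/4)) + C2*exp(3^(1/8)*y*(1/k)^(1/4)) + C3*exp(-3^(1/8)*I*y*(1/k)^(1/4)) + C4*exp(3^(1/8)*I*y*(1/k)^(1/4))


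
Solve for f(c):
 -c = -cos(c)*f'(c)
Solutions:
 f(c) = C1 + Integral(c/cos(c), c)


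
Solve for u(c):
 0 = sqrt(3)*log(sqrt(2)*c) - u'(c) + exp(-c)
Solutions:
 u(c) = C1 + sqrt(3)*c*log(c) + sqrt(3)*c*(-1 + log(2)/2) - exp(-c)


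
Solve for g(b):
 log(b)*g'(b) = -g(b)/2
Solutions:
 g(b) = C1*exp(-li(b)/2)


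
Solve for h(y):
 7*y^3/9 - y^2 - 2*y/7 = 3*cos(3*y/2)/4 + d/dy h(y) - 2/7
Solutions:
 h(y) = C1 + 7*y^4/36 - y^3/3 - y^2/7 + 2*y/7 - sin(3*y/2)/2


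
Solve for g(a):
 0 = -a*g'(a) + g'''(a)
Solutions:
 g(a) = C1 + Integral(C2*airyai(a) + C3*airybi(a), a)


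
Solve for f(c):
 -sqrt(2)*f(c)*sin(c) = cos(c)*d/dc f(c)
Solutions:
 f(c) = C1*cos(c)^(sqrt(2))


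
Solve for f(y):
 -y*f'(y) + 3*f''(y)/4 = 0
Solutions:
 f(y) = C1 + C2*erfi(sqrt(6)*y/3)


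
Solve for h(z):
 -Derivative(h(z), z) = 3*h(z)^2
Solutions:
 h(z) = 1/(C1 + 3*z)


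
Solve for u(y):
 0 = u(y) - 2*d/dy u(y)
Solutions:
 u(y) = C1*exp(y/2)


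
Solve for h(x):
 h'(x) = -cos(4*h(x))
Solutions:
 h(x) = -asin((C1 + exp(8*x))/(C1 - exp(8*x)))/4 + pi/4
 h(x) = asin((C1 + exp(8*x))/(C1 - exp(8*x)))/4


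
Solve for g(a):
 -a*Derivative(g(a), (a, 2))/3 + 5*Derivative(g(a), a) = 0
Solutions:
 g(a) = C1 + C2*a^16


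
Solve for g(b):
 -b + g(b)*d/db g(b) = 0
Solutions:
 g(b) = -sqrt(C1 + b^2)
 g(b) = sqrt(C1 + b^2)


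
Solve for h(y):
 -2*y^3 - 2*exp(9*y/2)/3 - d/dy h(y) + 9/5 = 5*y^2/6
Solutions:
 h(y) = C1 - y^4/2 - 5*y^3/18 + 9*y/5 - 4*exp(9*y/2)/27


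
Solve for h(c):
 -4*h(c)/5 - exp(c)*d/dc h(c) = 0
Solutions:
 h(c) = C1*exp(4*exp(-c)/5)


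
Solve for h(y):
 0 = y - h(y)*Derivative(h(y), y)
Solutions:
 h(y) = -sqrt(C1 + y^2)
 h(y) = sqrt(C1 + y^2)


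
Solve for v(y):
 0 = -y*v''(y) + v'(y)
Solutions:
 v(y) = C1 + C2*y^2


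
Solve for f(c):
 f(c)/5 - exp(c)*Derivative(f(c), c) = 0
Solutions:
 f(c) = C1*exp(-exp(-c)/5)


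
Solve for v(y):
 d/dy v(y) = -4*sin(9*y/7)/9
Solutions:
 v(y) = C1 + 28*cos(9*y/7)/81


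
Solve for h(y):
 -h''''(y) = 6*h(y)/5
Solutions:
 h(y) = (C1*sin(10^(3/4)*3^(1/4)*y/10) + C2*cos(10^(3/4)*3^(1/4)*y/10))*exp(-10^(3/4)*3^(1/4)*y/10) + (C3*sin(10^(3/4)*3^(1/4)*y/10) + C4*cos(10^(3/4)*3^(1/4)*y/10))*exp(10^(3/4)*3^(1/4)*y/10)


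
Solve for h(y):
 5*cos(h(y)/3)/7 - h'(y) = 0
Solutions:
 -5*y/7 - 3*log(sin(h(y)/3) - 1)/2 + 3*log(sin(h(y)/3) + 1)/2 = C1


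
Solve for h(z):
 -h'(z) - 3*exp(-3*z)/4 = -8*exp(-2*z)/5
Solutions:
 h(z) = C1 - 4*exp(-2*z)/5 + exp(-3*z)/4


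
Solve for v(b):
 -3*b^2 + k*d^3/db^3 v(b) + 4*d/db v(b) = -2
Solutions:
 v(b) = C1 + C2*exp(-2*b*sqrt(-1/k)) + C3*exp(2*b*sqrt(-1/k)) + b^3/4 - 3*b*k/8 - b/2


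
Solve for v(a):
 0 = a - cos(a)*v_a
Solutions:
 v(a) = C1 + Integral(a/cos(a), a)


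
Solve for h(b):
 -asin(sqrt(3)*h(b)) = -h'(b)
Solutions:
 Integral(1/asin(sqrt(3)*_y), (_y, h(b))) = C1 + b


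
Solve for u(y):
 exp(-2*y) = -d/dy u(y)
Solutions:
 u(y) = C1 + exp(-2*y)/2


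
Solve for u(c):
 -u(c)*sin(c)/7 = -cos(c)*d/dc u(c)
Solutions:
 u(c) = C1/cos(c)^(1/7)


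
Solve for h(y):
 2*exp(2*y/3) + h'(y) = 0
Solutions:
 h(y) = C1 - 3*exp(2*y/3)


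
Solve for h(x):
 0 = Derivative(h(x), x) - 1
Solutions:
 h(x) = C1 + x


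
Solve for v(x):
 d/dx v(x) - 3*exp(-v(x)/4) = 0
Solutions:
 v(x) = 4*log(C1 + 3*x/4)


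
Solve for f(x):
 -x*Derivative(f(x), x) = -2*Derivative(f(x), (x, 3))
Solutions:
 f(x) = C1 + Integral(C2*airyai(2^(2/3)*x/2) + C3*airybi(2^(2/3)*x/2), x)


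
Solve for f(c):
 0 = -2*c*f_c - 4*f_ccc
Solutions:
 f(c) = C1 + Integral(C2*airyai(-2^(2/3)*c/2) + C3*airybi(-2^(2/3)*c/2), c)


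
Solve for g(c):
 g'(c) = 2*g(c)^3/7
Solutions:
 g(c) = -sqrt(14)*sqrt(-1/(C1 + 2*c))/2
 g(c) = sqrt(14)*sqrt(-1/(C1 + 2*c))/2


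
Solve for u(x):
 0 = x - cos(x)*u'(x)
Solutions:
 u(x) = C1 + Integral(x/cos(x), x)


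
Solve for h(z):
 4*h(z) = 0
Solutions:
 h(z) = 0


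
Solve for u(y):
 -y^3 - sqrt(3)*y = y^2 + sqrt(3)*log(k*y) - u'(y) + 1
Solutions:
 u(y) = C1 + y^4/4 + y^3/3 + sqrt(3)*y^2/2 + sqrt(3)*y*log(k*y) + y*(1 - sqrt(3))


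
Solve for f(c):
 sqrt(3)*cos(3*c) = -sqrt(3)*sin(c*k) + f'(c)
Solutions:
 f(c) = C1 + sqrt(3)*sin(3*c)/3 - sqrt(3)*cos(c*k)/k


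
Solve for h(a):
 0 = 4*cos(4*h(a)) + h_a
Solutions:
 h(a) = -asin((C1 + exp(32*a))/(C1 - exp(32*a)))/4 + pi/4
 h(a) = asin((C1 + exp(32*a))/(C1 - exp(32*a)))/4


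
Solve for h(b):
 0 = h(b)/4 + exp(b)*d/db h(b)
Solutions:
 h(b) = C1*exp(exp(-b)/4)


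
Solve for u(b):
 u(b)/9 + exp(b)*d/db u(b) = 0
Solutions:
 u(b) = C1*exp(exp(-b)/9)


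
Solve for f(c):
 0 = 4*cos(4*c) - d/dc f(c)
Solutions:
 f(c) = C1 + sin(4*c)


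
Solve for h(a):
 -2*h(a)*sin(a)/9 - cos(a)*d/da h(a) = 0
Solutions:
 h(a) = C1*cos(a)^(2/9)


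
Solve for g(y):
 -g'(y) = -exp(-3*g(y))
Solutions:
 g(y) = log(C1 + 3*y)/3
 g(y) = log((-3^(1/3) - 3^(5/6)*I)*(C1 + y)^(1/3)/2)
 g(y) = log((-3^(1/3) + 3^(5/6)*I)*(C1 + y)^(1/3)/2)


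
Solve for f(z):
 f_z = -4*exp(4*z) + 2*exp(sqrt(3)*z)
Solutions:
 f(z) = C1 - exp(4*z) + 2*sqrt(3)*exp(sqrt(3)*z)/3


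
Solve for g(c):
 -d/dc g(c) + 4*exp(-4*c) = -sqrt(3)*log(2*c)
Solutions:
 g(c) = C1 + sqrt(3)*c*log(c) + sqrt(3)*c*(-1 + log(2)) - exp(-4*c)


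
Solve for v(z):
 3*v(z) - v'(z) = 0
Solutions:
 v(z) = C1*exp(3*z)


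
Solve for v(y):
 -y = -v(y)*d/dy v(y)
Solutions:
 v(y) = -sqrt(C1 + y^2)
 v(y) = sqrt(C1 + y^2)


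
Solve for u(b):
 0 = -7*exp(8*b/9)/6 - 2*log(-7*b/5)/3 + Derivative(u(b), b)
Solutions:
 u(b) = C1 + 2*b*log(-b)/3 + 2*b*(-log(5) - 1 + log(7))/3 + 21*exp(8*b/9)/16


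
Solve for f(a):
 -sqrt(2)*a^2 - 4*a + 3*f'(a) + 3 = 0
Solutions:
 f(a) = C1 + sqrt(2)*a^3/9 + 2*a^2/3 - a


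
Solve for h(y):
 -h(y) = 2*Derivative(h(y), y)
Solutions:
 h(y) = C1*exp(-y/2)


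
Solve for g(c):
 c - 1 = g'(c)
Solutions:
 g(c) = C1 + c^2/2 - c


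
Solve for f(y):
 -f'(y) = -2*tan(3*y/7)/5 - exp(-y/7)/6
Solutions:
 f(y) = C1 + 7*log(tan(3*y/7)^2 + 1)/15 - 7*exp(-y/7)/6


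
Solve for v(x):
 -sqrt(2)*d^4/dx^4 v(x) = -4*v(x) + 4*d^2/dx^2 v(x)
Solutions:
 v(x) = C1*exp(-2^(1/4)*x*sqrt(-1 + sqrt(1 + sqrt(2)))) + C2*exp(2^(1/4)*x*sqrt(-1 + sqrt(1 + sqrt(2)))) + C3*sin(2^(1/4)*x*sqrt(1 + sqrt(1 + sqrt(2)))) + C4*cosh(2^(1/4)*x*sqrt(-sqrt(1 + sqrt(2)) - 1))


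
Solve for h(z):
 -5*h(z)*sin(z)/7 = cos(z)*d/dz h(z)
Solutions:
 h(z) = C1*cos(z)^(5/7)


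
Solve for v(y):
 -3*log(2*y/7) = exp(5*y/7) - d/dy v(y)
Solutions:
 v(y) = C1 + 3*y*log(y) + 3*y*(-log(7) - 1 + log(2)) + 7*exp(5*y/7)/5


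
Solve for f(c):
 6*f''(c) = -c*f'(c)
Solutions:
 f(c) = C1 + C2*erf(sqrt(3)*c/6)


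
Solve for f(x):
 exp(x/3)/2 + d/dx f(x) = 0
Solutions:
 f(x) = C1 - 3*exp(x/3)/2


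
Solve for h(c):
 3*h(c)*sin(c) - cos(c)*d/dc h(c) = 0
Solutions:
 h(c) = C1/cos(c)^3


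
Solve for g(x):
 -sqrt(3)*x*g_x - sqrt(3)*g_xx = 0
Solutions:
 g(x) = C1 + C2*erf(sqrt(2)*x/2)


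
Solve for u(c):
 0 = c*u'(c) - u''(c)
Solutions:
 u(c) = C1 + C2*erfi(sqrt(2)*c/2)


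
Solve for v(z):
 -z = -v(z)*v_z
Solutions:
 v(z) = -sqrt(C1 + z^2)
 v(z) = sqrt(C1 + z^2)


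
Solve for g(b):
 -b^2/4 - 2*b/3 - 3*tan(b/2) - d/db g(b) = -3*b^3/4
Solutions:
 g(b) = C1 + 3*b^4/16 - b^3/12 - b^2/3 + 6*log(cos(b/2))


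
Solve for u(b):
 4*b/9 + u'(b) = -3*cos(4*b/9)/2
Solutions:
 u(b) = C1 - 2*b^2/9 - 27*sin(4*b/9)/8


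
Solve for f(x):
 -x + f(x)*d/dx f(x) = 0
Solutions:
 f(x) = -sqrt(C1 + x^2)
 f(x) = sqrt(C1 + x^2)


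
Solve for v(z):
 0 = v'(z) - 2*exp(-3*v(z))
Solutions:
 v(z) = log(C1 + 6*z)/3
 v(z) = log((-3^(1/3) - 3^(5/6)*I)*(C1 + 2*z)^(1/3)/2)
 v(z) = log((-3^(1/3) + 3^(5/6)*I)*(C1 + 2*z)^(1/3)/2)


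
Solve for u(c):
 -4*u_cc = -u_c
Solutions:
 u(c) = C1 + C2*exp(c/4)


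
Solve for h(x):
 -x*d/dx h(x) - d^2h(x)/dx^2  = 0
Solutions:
 h(x) = C1 + C2*erf(sqrt(2)*x/2)


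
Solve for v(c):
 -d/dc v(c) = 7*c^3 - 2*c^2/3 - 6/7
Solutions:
 v(c) = C1 - 7*c^4/4 + 2*c^3/9 + 6*c/7


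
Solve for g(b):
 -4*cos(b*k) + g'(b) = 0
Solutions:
 g(b) = C1 + 4*sin(b*k)/k


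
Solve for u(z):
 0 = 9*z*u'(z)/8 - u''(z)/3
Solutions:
 u(z) = C1 + C2*erfi(3*sqrt(3)*z/4)


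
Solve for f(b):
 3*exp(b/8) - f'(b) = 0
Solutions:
 f(b) = C1 + 24*exp(b/8)


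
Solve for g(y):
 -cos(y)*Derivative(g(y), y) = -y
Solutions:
 g(y) = C1 + Integral(y/cos(y), y)


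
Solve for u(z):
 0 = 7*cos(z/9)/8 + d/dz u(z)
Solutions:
 u(z) = C1 - 63*sin(z/9)/8


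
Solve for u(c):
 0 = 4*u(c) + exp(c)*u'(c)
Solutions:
 u(c) = C1*exp(4*exp(-c))


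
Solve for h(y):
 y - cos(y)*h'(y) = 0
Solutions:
 h(y) = C1 + Integral(y/cos(y), y)


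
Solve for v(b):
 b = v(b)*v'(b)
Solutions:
 v(b) = -sqrt(C1 + b^2)
 v(b) = sqrt(C1 + b^2)


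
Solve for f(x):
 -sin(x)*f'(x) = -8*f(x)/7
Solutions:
 f(x) = C1*(cos(x) - 1)^(4/7)/(cos(x) + 1)^(4/7)


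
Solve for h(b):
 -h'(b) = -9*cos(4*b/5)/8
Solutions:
 h(b) = C1 + 45*sin(4*b/5)/32


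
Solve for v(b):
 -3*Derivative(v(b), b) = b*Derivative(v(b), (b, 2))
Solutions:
 v(b) = C1 + C2/b^2


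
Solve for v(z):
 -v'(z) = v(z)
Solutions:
 v(z) = C1*exp(-z)


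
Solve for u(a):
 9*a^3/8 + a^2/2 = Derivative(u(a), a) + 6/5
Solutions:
 u(a) = C1 + 9*a^4/32 + a^3/6 - 6*a/5


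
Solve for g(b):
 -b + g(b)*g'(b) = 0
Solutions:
 g(b) = -sqrt(C1 + b^2)
 g(b) = sqrt(C1 + b^2)


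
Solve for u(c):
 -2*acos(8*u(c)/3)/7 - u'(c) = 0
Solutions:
 Integral(1/acos(8*_y/3), (_y, u(c))) = C1 - 2*c/7


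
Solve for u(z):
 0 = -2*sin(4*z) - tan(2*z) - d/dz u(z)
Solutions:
 u(z) = C1 + log(cos(2*z))/2 + cos(4*z)/2


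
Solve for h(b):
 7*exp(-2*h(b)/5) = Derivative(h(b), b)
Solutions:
 h(b) = 5*log(-sqrt(C1 + 7*b)) - 5*log(5) + 5*log(10)/2
 h(b) = 5*log(C1 + 7*b)/2 - 5*log(5) + 5*log(10)/2


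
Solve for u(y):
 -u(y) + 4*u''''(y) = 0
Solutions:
 u(y) = C1*exp(-sqrt(2)*y/2) + C2*exp(sqrt(2)*y/2) + C3*sin(sqrt(2)*y/2) + C4*cos(sqrt(2)*y/2)


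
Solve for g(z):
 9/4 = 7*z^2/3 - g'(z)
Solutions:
 g(z) = C1 + 7*z^3/9 - 9*z/4


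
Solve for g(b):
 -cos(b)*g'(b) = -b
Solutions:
 g(b) = C1 + Integral(b/cos(b), b)


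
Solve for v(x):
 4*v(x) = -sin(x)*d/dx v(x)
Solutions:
 v(x) = C1*(cos(x)^2 + 2*cos(x) + 1)/(cos(x)^2 - 2*cos(x) + 1)


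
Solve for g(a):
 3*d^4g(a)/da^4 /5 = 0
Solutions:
 g(a) = C1 + C2*a + C3*a^2 + C4*a^3


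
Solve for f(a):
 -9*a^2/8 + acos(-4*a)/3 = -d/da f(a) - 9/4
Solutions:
 f(a) = C1 + 3*a^3/8 - a*acos(-4*a)/3 - 9*a/4 - sqrt(1 - 16*a^2)/12


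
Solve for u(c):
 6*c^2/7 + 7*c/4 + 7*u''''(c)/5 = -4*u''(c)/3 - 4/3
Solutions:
 u(c) = C1 + C2*c + C3*sin(2*sqrt(105)*c/21) + C4*cos(2*sqrt(105)*c/21) - 3*c^4/56 - 7*c^3/32 + 7*c^2/40


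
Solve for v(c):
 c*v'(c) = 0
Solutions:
 v(c) = C1


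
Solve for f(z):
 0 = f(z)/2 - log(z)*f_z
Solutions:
 f(z) = C1*exp(li(z)/2)


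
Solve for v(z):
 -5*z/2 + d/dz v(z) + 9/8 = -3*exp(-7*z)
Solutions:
 v(z) = C1 + 5*z^2/4 - 9*z/8 + 3*exp(-7*z)/7


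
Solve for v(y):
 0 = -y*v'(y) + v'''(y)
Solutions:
 v(y) = C1 + Integral(C2*airyai(y) + C3*airybi(y), y)


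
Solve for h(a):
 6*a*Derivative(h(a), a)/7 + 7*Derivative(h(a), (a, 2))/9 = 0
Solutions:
 h(a) = C1 + C2*erf(3*sqrt(3)*a/7)


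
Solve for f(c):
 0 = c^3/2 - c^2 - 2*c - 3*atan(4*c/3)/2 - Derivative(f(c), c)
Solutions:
 f(c) = C1 + c^4/8 - c^3/3 - c^2 - 3*c*atan(4*c/3)/2 + 9*log(16*c^2 + 9)/16


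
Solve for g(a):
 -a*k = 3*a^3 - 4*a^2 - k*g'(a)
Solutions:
 g(a) = C1 + 3*a^4/(4*k) - 4*a^3/(3*k) + a^2/2


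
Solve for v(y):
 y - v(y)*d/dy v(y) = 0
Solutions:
 v(y) = -sqrt(C1 + y^2)
 v(y) = sqrt(C1 + y^2)


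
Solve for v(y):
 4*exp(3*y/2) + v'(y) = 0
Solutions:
 v(y) = C1 - 8*exp(3*y/2)/3


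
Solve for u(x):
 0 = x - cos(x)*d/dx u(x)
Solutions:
 u(x) = C1 + Integral(x/cos(x), x)


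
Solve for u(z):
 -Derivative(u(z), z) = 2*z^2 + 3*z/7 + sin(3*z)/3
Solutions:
 u(z) = C1 - 2*z^3/3 - 3*z^2/14 + cos(3*z)/9


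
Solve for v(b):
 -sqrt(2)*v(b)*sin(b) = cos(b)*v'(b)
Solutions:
 v(b) = C1*cos(b)^(sqrt(2))


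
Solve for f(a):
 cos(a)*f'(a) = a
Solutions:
 f(a) = C1 + Integral(a/cos(a), a)


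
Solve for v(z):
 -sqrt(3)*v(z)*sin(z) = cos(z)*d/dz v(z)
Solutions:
 v(z) = C1*cos(z)^(sqrt(3))


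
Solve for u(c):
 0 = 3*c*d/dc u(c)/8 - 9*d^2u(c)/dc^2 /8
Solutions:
 u(c) = C1 + C2*erfi(sqrt(6)*c/6)


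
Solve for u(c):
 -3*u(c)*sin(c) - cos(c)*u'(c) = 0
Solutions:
 u(c) = C1*cos(c)^3


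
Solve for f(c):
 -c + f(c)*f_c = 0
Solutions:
 f(c) = -sqrt(C1 + c^2)
 f(c) = sqrt(C1 + c^2)


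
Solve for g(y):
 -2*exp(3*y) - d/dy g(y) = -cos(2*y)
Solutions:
 g(y) = C1 - 2*exp(3*y)/3 + sin(2*y)/2


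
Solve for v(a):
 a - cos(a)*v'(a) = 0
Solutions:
 v(a) = C1 + Integral(a/cos(a), a)


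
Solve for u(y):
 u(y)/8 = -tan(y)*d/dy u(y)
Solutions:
 u(y) = C1/sin(y)^(1/8)


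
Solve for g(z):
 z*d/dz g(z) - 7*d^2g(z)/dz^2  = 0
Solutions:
 g(z) = C1 + C2*erfi(sqrt(14)*z/14)


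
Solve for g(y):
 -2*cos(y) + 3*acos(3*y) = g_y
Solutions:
 g(y) = C1 + 3*y*acos(3*y) - sqrt(1 - 9*y^2) - 2*sin(y)


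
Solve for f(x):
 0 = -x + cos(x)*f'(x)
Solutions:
 f(x) = C1 + Integral(x/cos(x), x)


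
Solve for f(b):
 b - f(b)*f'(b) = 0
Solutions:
 f(b) = -sqrt(C1 + b^2)
 f(b) = sqrt(C1 + b^2)


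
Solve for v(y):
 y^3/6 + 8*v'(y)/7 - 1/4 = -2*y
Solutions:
 v(y) = C1 - 7*y^4/192 - 7*y^2/8 + 7*y/32


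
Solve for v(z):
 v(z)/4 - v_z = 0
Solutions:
 v(z) = C1*exp(z/4)


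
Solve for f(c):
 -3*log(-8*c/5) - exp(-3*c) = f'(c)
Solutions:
 f(c) = C1 - 3*c*log(-c) + 3*c*(-3*log(2) + 1 + log(5)) + exp(-3*c)/3


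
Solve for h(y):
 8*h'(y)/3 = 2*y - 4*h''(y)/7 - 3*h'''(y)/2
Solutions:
 h(y) = C1 + 3*y^2/8 - 9*y/56 + (C2*sin(16*sqrt(3)*y/21) + C3*cos(16*sqrt(3)*y/21))*exp(-4*y/21)
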